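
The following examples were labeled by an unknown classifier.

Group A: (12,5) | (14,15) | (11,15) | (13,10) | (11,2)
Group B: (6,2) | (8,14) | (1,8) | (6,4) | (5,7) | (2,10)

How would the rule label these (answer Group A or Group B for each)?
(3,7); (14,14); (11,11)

The common property of the 'Group A' items is: first ≥ 10. No 'Group B' item has it.
(3,7): first 3 — fails the rule, so Group B.
(14,14): first 14 — qualifies, so Group A.
(11,11): first 11 — qualifies, so Group A.

Group B, Group A, Group A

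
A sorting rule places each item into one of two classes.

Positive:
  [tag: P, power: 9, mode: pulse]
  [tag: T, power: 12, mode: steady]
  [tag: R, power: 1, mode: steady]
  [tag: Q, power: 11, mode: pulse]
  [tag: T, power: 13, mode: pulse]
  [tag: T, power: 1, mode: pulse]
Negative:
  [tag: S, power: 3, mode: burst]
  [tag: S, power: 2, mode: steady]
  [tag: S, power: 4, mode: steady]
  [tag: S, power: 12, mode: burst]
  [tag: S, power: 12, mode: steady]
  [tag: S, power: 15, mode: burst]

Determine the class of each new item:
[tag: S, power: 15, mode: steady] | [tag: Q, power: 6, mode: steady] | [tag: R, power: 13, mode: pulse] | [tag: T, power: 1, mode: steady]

Looking at the examples, the only property every 'Positive' case has and every 'Negative' case lacks is: tag is not S.
[tag: S, power: 15, mode: steady]: tag is S, lacks this property → Negative.
[tag: Q, power: 6, mode: steady]: tag is Q, meets the rule → Positive.
[tag: R, power: 13, mode: pulse]: tag is R, meets the rule → Positive.
[tag: T, power: 1, mode: steady]: tag is T, meets the rule → Positive.

Negative, Positive, Positive, Positive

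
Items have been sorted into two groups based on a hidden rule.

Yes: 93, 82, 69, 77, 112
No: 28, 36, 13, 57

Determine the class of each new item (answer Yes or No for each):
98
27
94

Yes, No, Yes

One predicate separates the groups cleanly: at least 69.
98 → 98 ≥ 69 → Yes.
27 → 27 < 69 → No.
94 → 94 ≥ 69 → Yes.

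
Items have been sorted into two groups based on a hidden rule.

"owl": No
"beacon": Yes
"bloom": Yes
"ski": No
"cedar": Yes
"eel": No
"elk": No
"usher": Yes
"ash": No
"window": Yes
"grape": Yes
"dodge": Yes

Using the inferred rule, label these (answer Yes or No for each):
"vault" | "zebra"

Yes, Yes

'Yes' ⟺ length ≥ 5.
"vault": length 5, passes → Yes.
"zebra": length 5, passes → Yes.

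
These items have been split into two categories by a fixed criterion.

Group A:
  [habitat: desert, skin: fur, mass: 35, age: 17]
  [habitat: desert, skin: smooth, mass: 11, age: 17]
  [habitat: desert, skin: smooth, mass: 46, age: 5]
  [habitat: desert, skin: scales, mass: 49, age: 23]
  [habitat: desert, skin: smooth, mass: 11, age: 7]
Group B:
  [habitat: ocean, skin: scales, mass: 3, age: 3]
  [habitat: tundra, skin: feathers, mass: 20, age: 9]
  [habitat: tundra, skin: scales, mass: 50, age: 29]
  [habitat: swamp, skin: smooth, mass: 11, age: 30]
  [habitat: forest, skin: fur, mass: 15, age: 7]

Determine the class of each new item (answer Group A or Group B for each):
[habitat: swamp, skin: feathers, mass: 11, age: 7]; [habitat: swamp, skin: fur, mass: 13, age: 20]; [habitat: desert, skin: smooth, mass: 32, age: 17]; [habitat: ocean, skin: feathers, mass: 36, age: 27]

Group B, Group B, Group A, Group B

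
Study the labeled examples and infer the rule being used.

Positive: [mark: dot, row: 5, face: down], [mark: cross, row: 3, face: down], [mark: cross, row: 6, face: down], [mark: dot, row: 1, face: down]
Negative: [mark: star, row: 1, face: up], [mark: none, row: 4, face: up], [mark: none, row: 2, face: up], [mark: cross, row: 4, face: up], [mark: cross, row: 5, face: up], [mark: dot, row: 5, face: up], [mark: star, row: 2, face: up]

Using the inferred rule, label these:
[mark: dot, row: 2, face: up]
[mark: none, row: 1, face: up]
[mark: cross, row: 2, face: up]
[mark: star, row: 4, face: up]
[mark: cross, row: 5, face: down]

Negative, Negative, Negative, Negative, Positive

Rule: face is down. This holds for each 'Positive' example and fails for each 'Negative' one.
[mark: dot, row: 2, face: up] — face is up, hence Negative.
[mark: none, row: 1, face: up] — face is up, hence Negative.
[mark: cross, row: 2, face: up] — face is up, hence Negative.
[mark: star, row: 4, face: up] — face is up, hence Negative.
[mark: cross, row: 5, face: down] — face is down, hence Positive.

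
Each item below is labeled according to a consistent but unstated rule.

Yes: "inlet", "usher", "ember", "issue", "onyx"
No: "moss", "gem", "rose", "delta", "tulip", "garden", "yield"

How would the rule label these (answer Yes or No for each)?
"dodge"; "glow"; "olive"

Every 'Yes' example satisfies: starts with a vowel. None of the 'No' examples do.
No: "dodge", since starts with 'd'.
No: "glow", since starts with 'g'.
Yes: "olive", since starts with 'o'.

No, No, Yes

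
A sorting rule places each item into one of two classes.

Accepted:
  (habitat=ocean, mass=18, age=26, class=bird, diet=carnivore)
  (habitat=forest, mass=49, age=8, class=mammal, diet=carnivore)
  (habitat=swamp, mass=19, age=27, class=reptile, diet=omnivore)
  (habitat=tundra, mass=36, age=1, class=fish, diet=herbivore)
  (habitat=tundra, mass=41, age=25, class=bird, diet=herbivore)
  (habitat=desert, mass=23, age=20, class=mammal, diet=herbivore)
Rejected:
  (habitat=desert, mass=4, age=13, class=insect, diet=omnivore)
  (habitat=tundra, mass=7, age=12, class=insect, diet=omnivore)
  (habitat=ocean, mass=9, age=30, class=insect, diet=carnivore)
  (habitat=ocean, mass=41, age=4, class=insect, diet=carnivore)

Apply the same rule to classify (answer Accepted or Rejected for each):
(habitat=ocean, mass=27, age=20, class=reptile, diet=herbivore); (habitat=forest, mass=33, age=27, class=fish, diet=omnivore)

A rule that fits every label: class is not insect — true of each 'Accepted' example, false of each 'Rejected' one.
(habitat=ocean, mass=27, age=20, class=reptile, diet=herbivore): Accepted (class is reptile).
(habitat=forest, mass=33, age=27, class=fish, diet=omnivore): Accepted (class is fish).

Accepted, Accepted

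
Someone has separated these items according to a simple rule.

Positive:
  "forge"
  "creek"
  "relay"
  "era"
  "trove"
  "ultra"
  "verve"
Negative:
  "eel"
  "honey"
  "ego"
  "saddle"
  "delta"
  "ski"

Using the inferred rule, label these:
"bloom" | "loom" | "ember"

Negative, Negative, Positive

The rule appears to be: contains 'r'.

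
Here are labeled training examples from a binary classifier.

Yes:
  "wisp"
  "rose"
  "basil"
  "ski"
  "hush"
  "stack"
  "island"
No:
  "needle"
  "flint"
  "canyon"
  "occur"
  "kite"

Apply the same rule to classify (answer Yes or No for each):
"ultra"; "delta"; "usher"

The simplest hypothesis consistent with all the labels is: contains 's'.

No, No, Yes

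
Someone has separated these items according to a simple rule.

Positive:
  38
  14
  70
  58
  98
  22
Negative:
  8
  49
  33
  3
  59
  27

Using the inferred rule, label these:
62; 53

Positive, Negative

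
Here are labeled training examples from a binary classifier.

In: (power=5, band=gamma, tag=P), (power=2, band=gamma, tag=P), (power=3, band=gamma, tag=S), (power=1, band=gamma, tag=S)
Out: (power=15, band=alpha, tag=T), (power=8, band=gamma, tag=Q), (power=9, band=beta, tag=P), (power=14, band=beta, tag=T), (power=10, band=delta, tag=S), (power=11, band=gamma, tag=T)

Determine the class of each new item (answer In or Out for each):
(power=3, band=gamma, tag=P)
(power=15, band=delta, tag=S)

In, Out

One predicate separates the groups cleanly: power ≤ 5.
(power=3, band=gamma, tag=P) → power = 3 → In. (power=15, band=delta, tag=S) → power = 15 → Out.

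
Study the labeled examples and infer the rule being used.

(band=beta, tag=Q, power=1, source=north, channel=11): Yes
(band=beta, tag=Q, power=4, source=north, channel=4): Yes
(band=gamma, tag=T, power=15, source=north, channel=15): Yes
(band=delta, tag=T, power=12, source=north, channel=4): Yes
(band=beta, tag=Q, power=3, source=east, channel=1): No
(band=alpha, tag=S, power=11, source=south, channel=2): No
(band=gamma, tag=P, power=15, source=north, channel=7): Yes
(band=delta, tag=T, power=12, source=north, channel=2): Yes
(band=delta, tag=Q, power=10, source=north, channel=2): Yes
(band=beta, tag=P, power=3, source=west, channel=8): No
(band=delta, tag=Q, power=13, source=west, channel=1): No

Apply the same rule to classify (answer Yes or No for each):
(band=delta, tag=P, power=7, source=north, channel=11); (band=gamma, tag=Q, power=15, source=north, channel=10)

Yes, Yes

Checking candidate rules against both groups, what survives is: source is north.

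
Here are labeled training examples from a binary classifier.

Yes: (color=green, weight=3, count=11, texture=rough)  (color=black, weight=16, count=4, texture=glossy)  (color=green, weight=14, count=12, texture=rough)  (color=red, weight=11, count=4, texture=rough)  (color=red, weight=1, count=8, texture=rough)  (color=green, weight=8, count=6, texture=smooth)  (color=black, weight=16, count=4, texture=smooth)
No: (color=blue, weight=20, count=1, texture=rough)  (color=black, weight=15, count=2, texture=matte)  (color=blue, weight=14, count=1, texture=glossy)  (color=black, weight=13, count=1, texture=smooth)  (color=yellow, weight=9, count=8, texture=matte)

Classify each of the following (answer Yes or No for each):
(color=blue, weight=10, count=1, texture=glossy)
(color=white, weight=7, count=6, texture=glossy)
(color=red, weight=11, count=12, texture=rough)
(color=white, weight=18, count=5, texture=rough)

One predicate separates the groups cleanly: weight ≠ 9 AND count ≥ 4.
(color=blue, weight=10, count=1, texture=glossy): No (weight = 10, count = 1). (color=white, weight=7, count=6, texture=glossy): Yes (weight = 7, count = 6). (color=red, weight=11, count=12, texture=rough): Yes (weight = 11, count = 12). (color=white, weight=18, count=5, texture=rough): Yes (weight = 18, count = 5).

No, Yes, Yes, Yes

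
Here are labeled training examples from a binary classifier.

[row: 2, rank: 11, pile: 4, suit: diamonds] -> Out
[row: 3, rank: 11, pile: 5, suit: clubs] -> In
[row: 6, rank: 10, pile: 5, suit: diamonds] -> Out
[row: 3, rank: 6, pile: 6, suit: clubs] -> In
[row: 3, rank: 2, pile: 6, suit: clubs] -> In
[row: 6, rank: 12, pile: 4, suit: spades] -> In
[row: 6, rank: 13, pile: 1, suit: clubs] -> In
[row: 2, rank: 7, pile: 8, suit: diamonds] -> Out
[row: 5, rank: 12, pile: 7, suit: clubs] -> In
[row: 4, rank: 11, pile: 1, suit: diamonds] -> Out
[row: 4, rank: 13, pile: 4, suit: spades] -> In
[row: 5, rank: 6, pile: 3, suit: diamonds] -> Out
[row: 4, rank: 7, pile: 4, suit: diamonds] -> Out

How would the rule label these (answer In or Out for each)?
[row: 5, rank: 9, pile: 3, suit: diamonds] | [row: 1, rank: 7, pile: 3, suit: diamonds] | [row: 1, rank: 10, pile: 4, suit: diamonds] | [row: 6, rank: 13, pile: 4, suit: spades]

Looking at the examples, the only property every 'In' case has and every 'Out' case lacks is: suit is not diamonds.
[row: 5, rank: 9, pile: 3, suit: diamonds] → suit is diamonds → Out.
[row: 1, rank: 7, pile: 3, suit: diamonds] → suit is diamonds → Out.
[row: 1, rank: 10, pile: 4, suit: diamonds] → suit is diamonds → Out.
[row: 6, rank: 13, pile: 4, suit: spades] → suit is spades → In.

Out, Out, Out, In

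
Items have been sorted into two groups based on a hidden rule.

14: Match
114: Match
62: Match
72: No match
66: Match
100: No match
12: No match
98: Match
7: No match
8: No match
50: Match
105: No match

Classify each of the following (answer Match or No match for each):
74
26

Match, Match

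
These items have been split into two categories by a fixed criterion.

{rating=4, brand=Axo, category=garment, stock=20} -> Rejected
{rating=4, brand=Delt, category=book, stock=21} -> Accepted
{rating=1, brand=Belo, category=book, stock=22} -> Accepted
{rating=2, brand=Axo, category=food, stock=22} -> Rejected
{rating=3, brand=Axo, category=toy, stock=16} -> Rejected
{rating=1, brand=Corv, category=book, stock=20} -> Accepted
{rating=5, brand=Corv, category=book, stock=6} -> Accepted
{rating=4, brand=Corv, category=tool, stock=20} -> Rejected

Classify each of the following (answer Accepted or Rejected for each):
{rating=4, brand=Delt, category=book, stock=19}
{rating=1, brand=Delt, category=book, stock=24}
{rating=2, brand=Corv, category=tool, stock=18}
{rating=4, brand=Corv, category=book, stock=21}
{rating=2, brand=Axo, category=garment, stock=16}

Accepted, Accepted, Rejected, Accepted, Rejected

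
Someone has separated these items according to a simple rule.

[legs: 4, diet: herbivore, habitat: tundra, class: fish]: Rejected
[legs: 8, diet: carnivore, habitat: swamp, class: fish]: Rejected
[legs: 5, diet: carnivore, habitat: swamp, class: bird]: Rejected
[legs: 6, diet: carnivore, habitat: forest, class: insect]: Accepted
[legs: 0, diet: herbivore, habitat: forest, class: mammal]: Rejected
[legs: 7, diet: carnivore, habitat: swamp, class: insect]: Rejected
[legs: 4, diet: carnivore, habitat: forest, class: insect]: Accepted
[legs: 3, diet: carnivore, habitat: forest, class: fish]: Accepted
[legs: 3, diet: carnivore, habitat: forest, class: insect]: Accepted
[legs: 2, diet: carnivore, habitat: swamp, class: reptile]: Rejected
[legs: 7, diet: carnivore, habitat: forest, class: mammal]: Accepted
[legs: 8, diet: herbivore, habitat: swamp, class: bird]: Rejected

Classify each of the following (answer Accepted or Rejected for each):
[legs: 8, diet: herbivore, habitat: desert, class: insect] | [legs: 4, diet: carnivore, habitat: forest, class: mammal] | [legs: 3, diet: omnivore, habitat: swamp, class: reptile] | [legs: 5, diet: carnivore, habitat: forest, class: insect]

The common property of the 'Accepted' items is: habitat is forest AND diet is carnivore. No 'Rejected' item has it.

Rejected, Accepted, Rejected, Accepted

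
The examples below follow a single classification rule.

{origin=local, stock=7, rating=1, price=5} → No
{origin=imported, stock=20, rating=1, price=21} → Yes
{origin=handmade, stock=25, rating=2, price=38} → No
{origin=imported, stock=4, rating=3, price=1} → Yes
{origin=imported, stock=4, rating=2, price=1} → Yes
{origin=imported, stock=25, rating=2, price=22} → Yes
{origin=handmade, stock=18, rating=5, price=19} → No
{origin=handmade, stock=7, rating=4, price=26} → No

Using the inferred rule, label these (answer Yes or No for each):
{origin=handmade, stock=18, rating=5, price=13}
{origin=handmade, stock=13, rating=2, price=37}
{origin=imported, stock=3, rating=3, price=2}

The classifier is using: origin is imported.
{origin=handmade, stock=18, rating=5, price=13}: origin is handmade, lacks this property → No. {origin=handmade, stock=13, rating=2, price=37}: origin is handmade, lacks this property → No. {origin=imported, stock=3, rating=3, price=2}: origin is imported, meets the rule → Yes.

No, No, Yes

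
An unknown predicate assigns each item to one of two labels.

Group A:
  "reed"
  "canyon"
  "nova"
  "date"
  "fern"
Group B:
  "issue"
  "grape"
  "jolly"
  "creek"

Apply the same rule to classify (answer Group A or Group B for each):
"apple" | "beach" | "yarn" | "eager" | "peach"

Checking candidate rules against both groups, what survives is: even length.
"apple" — length 5, hence Group B. "beach" — length 5, hence Group B. "yarn" — length 4, hence Group A. "eager" — length 5, hence Group B. "peach" — length 5, hence Group B.

Group B, Group B, Group A, Group B, Group B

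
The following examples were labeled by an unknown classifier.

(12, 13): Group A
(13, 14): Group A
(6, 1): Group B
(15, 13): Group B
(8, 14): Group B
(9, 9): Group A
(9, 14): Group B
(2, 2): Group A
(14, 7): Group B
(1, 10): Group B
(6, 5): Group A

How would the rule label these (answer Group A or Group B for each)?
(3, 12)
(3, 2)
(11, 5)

The classifier is using: |first − second| ≤ 1.

Group B, Group A, Group B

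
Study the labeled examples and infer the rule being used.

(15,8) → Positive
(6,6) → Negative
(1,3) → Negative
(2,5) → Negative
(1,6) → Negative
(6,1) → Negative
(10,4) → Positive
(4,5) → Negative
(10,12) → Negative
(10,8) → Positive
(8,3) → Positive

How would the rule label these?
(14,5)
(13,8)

Every 'Positive' example satisfies: first > second AND sum ≥ 9. None of the 'Negative' examples do.

Positive, Positive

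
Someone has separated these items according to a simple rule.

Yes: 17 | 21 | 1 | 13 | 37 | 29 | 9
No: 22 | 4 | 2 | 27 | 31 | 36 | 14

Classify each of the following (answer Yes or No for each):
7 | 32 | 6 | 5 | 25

No, No, No, Yes, Yes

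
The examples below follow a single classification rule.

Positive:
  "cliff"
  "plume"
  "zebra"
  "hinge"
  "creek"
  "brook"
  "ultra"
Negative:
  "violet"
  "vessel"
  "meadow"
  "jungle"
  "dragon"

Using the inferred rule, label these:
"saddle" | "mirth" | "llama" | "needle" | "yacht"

Negative, Positive, Positive, Negative, Positive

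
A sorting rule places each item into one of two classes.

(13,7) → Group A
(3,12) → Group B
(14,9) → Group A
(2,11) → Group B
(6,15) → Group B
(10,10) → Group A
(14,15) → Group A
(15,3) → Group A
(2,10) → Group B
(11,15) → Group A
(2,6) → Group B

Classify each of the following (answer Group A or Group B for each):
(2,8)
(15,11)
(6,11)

Every 'Group A' example satisfies: first ≥ 7. None of the 'Group B' examples do.
(2,8): Group B (first 2). (15,11): Group A (first 15). (6,11): Group B (first 6).

Group B, Group A, Group B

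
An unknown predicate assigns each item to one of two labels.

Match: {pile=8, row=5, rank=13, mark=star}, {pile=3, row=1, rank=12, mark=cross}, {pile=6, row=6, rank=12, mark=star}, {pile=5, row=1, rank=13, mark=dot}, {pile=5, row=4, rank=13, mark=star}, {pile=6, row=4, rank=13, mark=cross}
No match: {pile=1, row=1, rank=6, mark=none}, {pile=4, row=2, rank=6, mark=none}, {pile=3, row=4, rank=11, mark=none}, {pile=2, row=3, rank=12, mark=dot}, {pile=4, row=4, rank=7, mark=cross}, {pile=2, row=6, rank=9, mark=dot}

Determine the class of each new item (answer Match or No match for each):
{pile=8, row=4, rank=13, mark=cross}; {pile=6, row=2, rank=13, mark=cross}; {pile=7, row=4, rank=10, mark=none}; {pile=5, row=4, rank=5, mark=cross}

Match, Match, No match, No match

'Match' ⟺ pile ≥ 3 AND rank ≥ 12.
{pile=8, row=4, rank=13, mark=cross} — pile = 8, rank = 13, hence Match.
{pile=6, row=2, rank=13, mark=cross} — pile = 6, rank = 13, hence Match.
{pile=7, row=4, rank=10, mark=none} — pile = 7, rank = 10, hence No match.
{pile=5, row=4, rank=5, mark=cross} — pile = 5, rank = 5, hence No match.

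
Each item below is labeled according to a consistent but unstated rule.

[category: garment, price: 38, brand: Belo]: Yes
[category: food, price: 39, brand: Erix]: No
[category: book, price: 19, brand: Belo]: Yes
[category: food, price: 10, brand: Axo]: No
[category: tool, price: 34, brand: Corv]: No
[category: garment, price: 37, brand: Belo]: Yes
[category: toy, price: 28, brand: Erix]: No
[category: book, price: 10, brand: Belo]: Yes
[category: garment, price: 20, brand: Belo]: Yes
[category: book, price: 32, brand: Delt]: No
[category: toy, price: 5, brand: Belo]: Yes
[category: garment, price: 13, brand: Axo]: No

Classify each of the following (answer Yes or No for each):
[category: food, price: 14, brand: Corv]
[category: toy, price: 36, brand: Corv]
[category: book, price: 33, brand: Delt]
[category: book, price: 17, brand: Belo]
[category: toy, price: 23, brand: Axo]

All 'Yes' examples share one property — brand is Belo — and every 'No' example lacks it.

No, No, No, Yes, No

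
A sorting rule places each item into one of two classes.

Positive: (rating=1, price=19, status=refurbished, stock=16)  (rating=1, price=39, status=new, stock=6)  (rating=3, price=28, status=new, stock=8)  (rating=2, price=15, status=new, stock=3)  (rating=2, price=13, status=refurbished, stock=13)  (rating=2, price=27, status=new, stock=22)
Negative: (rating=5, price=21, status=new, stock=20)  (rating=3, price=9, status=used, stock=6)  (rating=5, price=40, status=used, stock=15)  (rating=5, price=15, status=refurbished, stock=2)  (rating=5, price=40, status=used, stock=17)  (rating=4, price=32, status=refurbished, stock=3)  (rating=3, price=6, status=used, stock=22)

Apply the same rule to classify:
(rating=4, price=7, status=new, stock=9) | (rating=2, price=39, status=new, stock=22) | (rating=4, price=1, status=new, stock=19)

Negative, Positive, Negative

The simplest hypothesis consistent with all the labels is: rating ≤ 3 AND price ≥ 13.
(rating=4, price=7, status=new, stock=9): rating = 4, price = 7 — does not pass, so Negative.
(rating=2, price=39, status=new, stock=22): rating = 2, price = 39 — satisfies this, so Positive.
(rating=4, price=1, status=new, stock=19): rating = 4, price = 1 — does not pass, so Negative.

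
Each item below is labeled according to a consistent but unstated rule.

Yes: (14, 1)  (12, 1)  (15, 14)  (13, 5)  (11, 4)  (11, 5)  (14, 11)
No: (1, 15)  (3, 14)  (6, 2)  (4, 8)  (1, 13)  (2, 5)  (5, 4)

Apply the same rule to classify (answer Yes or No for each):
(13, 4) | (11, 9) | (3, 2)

Yes, Yes, No

One predicate separates the groups cleanly: first ≥ 8.
(13, 4) — first 13, hence Yes.
(11, 9) — first 11, hence Yes.
(3, 2) — first 3, hence No.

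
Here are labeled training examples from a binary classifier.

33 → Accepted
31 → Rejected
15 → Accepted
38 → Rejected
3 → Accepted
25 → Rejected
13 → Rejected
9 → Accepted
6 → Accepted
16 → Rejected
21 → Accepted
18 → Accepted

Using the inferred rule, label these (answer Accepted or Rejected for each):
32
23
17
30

Rejected, Rejected, Rejected, Accepted

A rule that fits every label: multiple of 3 — true of each 'Accepted' example, false of each 'Rejected' one.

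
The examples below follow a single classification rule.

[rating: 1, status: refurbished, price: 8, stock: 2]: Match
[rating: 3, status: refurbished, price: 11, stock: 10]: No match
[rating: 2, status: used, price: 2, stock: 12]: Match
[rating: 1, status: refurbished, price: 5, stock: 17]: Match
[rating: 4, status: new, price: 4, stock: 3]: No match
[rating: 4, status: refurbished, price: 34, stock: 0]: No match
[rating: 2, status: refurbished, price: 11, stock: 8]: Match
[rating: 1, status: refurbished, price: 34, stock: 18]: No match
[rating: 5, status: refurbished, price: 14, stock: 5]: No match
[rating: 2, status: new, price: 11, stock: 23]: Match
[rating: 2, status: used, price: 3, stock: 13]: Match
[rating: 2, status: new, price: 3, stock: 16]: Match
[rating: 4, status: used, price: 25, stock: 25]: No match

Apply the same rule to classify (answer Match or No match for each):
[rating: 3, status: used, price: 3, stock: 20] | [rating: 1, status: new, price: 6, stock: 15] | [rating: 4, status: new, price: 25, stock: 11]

One predicate separates the groups cleanly: price ≤ 11 AND rating ≤ 2.
[rating: 3, status: used, price: 3, stock: 20] — price = 3, rating = 3, hence No match. [rating: 1, status: new, price: 6, stock: 15] — price = 6, rating = 1, hence Match. [rating: 4, status: new, price: 25, stock: 11] — price = 25, rating = 4, hence No match.

No match, Match, No match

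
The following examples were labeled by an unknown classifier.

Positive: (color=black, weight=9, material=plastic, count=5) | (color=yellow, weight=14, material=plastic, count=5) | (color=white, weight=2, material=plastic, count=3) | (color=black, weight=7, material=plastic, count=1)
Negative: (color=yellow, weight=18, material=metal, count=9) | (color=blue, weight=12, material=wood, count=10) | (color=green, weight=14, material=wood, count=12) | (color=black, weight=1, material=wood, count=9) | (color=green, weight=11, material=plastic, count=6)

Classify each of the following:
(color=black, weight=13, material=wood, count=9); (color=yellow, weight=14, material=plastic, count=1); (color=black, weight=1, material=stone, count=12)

Negative, Positive, Negative

A rule that fits every label: count ≤ 5 — true of each 'Positive' example, false of each 'Negative' one.
Negative: (color=black, weight=13, material=wood, count=9), since count = 9.
Positive: (color=yellow, weight=14, material=plastic, count=1), since count = 1.
Negative: (color=black, weight=1, material=stone, count=12), since count = 12.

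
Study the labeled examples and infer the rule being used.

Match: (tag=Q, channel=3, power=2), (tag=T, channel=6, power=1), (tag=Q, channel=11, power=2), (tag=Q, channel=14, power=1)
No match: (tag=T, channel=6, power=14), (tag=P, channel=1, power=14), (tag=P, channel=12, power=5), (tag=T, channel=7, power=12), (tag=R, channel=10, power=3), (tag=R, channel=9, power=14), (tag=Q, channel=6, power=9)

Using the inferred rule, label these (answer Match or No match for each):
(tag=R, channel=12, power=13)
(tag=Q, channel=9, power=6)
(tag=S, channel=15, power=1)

No match, No match, Match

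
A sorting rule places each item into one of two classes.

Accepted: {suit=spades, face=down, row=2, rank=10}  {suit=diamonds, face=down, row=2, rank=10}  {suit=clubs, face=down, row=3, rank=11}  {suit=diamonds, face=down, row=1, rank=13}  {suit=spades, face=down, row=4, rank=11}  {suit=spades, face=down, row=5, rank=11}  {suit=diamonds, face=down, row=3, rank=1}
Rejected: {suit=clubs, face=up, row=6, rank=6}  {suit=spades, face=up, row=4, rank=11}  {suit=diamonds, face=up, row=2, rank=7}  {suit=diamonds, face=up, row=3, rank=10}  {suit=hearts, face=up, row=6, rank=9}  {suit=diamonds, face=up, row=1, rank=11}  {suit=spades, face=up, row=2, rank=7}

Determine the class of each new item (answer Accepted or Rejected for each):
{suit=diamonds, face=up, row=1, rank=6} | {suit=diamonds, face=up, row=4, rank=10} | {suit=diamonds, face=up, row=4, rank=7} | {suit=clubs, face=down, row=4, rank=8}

Rejected, Rejected, Rejected, Accepted

'Accepted' ⟺ face is down.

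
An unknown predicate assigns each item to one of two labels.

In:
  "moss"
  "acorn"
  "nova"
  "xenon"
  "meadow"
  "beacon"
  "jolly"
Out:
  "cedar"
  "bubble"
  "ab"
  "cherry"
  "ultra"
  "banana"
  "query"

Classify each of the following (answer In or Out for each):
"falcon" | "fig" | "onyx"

In, Out, In

The rule appears to be: contains 'o'.
"falcon" — has 'o', hence In. "fig" — no 'o', hence Out. "onyx" — has 'o', hence In.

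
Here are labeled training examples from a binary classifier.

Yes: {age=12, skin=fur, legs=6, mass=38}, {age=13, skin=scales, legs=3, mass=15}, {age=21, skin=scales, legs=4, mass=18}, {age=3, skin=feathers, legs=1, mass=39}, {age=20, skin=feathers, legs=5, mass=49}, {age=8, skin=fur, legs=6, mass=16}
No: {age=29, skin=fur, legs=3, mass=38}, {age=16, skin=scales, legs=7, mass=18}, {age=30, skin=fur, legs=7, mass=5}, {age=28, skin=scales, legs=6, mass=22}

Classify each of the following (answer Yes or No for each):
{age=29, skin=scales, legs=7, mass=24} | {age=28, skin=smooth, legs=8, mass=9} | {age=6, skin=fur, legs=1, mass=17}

All 'Yes' examples share one property — legs ≤ 6 AND age ≤ 21 — and every 'No' example lacks it.
{age=29, skin=scales, legs=7, mass=24}: legs = 7, age = 29, fails the rule → No. {age=28, skin=smooth, legs=8, mass=9}: legs = 8, age = 28, fails the rule → No. {age=6, skin=fur, legs=1, mass=17}: legs = 1, age = 6, meets the rule → Yes.

No, No, Yes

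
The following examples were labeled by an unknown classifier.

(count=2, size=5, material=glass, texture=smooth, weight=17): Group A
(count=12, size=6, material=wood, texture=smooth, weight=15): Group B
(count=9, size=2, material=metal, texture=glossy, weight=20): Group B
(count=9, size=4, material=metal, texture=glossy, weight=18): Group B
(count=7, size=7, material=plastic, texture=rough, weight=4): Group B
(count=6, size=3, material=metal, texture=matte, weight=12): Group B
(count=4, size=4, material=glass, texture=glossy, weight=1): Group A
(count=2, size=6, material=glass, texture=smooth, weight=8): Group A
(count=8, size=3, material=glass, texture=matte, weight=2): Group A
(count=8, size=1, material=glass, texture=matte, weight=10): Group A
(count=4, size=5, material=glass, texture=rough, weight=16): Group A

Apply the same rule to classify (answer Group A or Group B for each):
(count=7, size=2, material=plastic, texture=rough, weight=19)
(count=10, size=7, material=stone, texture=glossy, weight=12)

Group B, Group B

'Group A' ⟺ material is glass.
(count=7, size=2, material=plastic, texture=rough, weight=19): Group B (material is plastic). (count=10, size=7, material=stone, texture=glossy, weight=12): Group B (material is stone).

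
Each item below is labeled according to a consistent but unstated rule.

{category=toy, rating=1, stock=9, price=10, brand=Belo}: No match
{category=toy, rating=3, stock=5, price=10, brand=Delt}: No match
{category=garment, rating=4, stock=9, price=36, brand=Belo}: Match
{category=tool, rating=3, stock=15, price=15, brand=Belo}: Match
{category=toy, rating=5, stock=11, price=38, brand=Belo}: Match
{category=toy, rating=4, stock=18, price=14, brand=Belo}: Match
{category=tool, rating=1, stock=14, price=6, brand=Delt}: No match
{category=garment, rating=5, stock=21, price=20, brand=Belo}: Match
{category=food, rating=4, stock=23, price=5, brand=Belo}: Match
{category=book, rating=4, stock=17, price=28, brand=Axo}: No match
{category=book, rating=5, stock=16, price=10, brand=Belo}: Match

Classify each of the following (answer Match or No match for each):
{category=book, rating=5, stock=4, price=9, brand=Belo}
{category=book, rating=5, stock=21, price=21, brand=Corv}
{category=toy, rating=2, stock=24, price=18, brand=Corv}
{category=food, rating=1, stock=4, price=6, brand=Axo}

Match, No match, No match, No match

The common property of the 'Match' items is: brand is Belo AND rating ≥ 3. No 'No match' item has it.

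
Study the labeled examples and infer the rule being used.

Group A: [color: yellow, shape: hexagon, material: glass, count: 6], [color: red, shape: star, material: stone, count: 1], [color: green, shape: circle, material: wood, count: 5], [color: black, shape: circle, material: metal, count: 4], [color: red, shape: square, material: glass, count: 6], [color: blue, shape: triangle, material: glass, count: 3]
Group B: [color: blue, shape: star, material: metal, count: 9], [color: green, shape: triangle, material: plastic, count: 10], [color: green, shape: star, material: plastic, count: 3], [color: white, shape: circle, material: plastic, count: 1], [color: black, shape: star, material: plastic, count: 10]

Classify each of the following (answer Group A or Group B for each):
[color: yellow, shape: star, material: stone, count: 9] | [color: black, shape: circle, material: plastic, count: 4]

Group B, Group B

The classifier is using: material is not plastic AND count ≤ 6.
Group B: [color: yellow, shape: star, material: stone, count: 9], since material is stone, count = 9. Group B: [color: black, shape: circle, material: plastic, count: 4], since material is plastic, count = 4.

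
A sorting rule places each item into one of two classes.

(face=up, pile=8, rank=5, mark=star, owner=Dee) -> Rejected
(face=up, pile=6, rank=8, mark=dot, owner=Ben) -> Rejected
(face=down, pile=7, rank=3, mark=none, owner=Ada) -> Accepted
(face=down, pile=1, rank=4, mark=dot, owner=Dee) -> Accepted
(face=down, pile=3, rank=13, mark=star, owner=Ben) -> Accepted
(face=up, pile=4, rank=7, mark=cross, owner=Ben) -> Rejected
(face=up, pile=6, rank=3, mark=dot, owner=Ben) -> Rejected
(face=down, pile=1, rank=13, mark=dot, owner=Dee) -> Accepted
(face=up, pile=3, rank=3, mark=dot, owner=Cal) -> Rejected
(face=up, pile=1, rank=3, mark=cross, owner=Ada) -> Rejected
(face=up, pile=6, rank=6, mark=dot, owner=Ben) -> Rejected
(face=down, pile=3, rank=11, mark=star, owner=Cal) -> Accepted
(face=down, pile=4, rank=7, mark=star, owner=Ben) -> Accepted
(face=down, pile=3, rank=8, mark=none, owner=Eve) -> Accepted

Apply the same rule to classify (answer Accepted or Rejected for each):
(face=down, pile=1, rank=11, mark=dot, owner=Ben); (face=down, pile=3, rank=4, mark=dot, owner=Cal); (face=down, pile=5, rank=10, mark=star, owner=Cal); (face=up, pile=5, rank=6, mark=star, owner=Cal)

Accepted, Accepted, Accepted, Rejected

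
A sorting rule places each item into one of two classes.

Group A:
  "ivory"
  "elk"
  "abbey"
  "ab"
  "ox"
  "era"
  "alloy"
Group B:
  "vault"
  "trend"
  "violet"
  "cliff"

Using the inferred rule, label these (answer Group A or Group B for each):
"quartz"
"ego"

Every 'Group A' example satisfies: starts with a vowel. None of the 'Group B' examples do.
"quartz" — starts with 'q', hence Group B.
"ego" — starts with 'e', hence Group A.

Group B, Group A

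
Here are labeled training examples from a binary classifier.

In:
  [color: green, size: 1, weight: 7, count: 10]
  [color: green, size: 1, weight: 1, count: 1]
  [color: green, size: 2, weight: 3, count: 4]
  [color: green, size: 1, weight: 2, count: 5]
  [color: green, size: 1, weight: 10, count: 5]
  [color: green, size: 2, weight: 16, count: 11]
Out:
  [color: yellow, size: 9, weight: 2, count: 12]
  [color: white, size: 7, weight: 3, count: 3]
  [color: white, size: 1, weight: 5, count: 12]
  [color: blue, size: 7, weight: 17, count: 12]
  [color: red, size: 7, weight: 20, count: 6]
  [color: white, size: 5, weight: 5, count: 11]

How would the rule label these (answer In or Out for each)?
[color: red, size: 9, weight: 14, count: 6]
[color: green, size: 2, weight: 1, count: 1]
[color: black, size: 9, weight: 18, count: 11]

Comparing the two groups points to one rule — color is green.
Out: [color: red, size: 9, weight: 14, count: 6], since color is red. In: [color: green, size: 2, weight: 1, count: 1], since color is green. Out: [color: black, size: 9, weight: 18, count: 11], since color is black.

Out, In, Out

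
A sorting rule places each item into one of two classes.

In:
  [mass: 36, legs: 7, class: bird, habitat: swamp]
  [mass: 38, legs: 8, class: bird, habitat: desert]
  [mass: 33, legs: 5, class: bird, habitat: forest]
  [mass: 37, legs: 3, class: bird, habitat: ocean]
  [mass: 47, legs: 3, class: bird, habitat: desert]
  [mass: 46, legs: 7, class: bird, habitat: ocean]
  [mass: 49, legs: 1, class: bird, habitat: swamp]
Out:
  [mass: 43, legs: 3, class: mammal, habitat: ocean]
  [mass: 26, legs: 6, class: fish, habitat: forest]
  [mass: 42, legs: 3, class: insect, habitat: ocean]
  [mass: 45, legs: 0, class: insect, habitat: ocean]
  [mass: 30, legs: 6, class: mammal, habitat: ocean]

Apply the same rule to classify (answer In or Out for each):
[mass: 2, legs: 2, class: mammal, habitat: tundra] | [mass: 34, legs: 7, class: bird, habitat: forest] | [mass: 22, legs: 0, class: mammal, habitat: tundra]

Out, In, Out

The simplest hypothesis consistent with all the labels is: class is bird.
[mass: 2, legs: 2, class: mammal, habitat: tundra]: class is mammal, does not fit → Out.
[mass: 34, legs: 7, class: bird, habitat: forest]: class is bird, checks out → In.
[mass: 22, legs: 0, class: mammal, habitat: tundra]: class is mammal, does not fit → Out.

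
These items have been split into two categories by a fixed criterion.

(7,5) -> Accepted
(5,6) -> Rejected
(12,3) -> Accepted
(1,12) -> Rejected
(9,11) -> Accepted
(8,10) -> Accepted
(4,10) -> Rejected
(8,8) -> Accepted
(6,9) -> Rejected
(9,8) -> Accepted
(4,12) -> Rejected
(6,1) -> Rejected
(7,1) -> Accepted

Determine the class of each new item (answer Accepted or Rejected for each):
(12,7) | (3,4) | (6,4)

Accepted, Rejected, Rejected

The pattern is that an item is 'Accepted' exactly when: first ≥ 7.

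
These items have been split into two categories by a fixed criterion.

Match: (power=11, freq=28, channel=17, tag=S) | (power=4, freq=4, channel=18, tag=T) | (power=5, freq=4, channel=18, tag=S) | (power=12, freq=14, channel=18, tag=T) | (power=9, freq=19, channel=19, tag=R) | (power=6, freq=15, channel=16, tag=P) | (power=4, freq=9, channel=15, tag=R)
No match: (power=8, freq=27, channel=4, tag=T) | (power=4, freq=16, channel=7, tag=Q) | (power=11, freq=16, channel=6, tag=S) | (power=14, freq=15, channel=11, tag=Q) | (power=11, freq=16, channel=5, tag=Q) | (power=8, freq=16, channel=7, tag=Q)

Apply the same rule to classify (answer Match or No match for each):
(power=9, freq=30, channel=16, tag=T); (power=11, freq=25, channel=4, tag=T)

The pattern is that an item is 'Match' exactly when: channel ≥ 15.
(power=9, freq=30, channel=16, tag=T) — channel = 16, hence Match. (power=11, freq=25, channel=4, tag=T) — channel = 4, hence No match.

Match, No match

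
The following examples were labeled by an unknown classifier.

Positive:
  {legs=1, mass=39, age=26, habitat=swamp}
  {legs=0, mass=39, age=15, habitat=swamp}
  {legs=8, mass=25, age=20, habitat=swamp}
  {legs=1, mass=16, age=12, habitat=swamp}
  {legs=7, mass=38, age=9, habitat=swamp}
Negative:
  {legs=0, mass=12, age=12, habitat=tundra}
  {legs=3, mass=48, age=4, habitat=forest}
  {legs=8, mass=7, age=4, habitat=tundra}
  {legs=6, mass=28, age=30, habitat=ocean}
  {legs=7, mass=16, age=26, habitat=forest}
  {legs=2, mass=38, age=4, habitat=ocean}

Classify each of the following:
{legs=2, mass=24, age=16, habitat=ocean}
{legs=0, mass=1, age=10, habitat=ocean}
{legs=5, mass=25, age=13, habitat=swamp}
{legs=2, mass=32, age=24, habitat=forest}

Negative, Negative, Positive, Negative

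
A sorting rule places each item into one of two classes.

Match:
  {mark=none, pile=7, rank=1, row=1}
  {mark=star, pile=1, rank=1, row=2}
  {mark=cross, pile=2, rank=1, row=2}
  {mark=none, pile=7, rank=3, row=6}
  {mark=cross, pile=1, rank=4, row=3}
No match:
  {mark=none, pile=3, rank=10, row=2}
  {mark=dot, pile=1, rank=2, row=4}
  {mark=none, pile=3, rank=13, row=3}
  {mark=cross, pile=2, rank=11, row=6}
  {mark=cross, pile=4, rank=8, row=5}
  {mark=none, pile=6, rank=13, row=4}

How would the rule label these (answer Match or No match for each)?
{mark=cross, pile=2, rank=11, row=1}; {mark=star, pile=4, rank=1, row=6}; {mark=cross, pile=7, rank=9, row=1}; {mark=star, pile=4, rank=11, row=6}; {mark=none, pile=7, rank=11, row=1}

The common property of the 'Match' items is: row ≠ 4 AND rank ≤ 4. No 'No match' item has it.
{mark=cross, pile=2, rank=11, row=1} → row = 1, rank = 11 → No match. {mark=star, pile=4, rank=1, row=6} → row = 6, rank = 1 → Match. {mark=cross, pile=7, rank=9, row=1} → row = 1, rank = 9 → No match. {mark=star, pile=4, rank=11, row=6} → row = 6, rank = 11 → No match. {mark=none, pile=7, rank=11, row=1} → row = 1, rank = 11 → No match.

No match, Match, No match, No match, No match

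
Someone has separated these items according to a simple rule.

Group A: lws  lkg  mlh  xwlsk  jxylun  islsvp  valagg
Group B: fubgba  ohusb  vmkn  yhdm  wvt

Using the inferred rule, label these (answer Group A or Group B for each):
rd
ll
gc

Group B, Group A, Group B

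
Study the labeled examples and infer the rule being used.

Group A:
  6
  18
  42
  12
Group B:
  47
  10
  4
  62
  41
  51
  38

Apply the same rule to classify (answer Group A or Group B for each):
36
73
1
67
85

The common property of the 'Group A' items is: multiple of 6. No 'Group B' item has it.
36: 36 = 6·6, matches → Group A. 73: 73 = 6·12 + 1, fails the rule → Group B. 1: 1 = 6·0 + 1, fails the rule → Group B. 67: 67 = 6·11 + 1, fails the rule → Group B. 85: 85 = 6·14 + 1, fails the rule → Group B.

Group A, Group B, Group B, Group B, Group B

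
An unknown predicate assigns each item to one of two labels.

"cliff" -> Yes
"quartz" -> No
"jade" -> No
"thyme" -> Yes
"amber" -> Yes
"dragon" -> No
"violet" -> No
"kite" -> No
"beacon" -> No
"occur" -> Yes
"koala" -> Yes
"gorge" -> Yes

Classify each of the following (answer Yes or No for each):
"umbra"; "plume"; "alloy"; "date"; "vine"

Yes, Yes, Yes, No, No

All 'Yes' examples share one property — odd length — and every 'No' example lacks it.
"umbra" → length 5 → Yes.
"plume" → length 5 → Yes.
"alloy" → length 5 → Yes.
"date" → length 4 → No.
"vine" → length 4 → No.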